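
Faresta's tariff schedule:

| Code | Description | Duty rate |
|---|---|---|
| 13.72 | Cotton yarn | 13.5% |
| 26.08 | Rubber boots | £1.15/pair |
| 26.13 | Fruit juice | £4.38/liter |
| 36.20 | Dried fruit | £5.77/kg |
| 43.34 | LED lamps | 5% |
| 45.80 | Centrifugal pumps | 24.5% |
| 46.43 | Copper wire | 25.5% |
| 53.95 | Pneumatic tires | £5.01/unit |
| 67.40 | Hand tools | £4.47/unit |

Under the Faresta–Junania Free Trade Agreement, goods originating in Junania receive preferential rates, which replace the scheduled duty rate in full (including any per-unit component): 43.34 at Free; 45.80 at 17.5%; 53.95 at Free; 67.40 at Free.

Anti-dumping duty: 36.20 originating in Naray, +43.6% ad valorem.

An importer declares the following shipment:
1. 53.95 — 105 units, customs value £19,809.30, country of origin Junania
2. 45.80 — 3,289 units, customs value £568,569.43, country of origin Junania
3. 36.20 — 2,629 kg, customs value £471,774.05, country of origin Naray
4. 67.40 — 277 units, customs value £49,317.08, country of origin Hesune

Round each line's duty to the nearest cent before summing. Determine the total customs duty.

Line 1 (53.95, Junania, 105 units, £19,809.30):
Base rate for 53.95 is £5.01/unit.
Origin Junania qualifies under the Faresta–Junania agreement and 53.95 is covered: preferential rate Free applies instead.
Duty = £19,809.30 × 0% = £0.00.
Line 2 (45.80, Junania, 3,289 units, £568,569.43):
Base rate for 45.80 is 24.5%.
Origin Junania qualifies under the Faresta–Junania agreement and 45.80 is covered: preferential rate 17.5% applies instead.
Duty = £568,569.43 × 17.5% = £99,499.65.
Line 3 (36.20, Naray, 2,629 kg, £471,774.05):
Base rate for 36.20 is £5.77/kg.
Additional duty on 36.20 from Naray: +43.6% ad valorem. Applied ad valorem rate = 43.6%.
Duty = £471,774.05 × 43.6% + 2,629 × £5.77 = £220,862.82.
Line 4 (67.40, Hesune, 277 units, £49,317.08):
Base rate for 67.40 is £4.47/unit.
67.40 has an FTA preferential rate, but origin Hesune is not Junania; base rate stands.
Duty = 277 × £4.47 = £1,238.19.
Total = £0.00 + £99,499.65 + £220,862.82 + £1,238.19 = £321,600.66.

£321,600.66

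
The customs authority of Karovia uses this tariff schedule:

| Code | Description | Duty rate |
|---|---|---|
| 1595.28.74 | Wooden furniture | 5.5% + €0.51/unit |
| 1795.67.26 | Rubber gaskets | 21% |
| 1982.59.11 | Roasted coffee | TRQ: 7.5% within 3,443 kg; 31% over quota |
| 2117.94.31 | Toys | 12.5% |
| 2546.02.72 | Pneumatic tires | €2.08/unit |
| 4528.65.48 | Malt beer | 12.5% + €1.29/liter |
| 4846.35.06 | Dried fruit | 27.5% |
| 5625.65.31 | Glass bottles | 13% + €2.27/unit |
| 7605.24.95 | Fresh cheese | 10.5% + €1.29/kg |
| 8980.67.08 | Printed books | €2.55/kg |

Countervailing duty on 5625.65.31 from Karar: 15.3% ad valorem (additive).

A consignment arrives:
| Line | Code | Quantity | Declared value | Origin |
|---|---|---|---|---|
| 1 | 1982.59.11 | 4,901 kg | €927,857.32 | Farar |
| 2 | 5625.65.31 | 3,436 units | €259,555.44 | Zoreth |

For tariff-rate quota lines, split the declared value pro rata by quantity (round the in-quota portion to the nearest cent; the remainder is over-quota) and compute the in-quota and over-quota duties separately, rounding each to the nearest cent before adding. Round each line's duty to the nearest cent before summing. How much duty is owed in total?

€175,997.94

Line 1 (1982.59.11, Farar, 4,901 kg, €927,857.32):
Code 1982.59.11 is under a tariff-rate quota (threshold 3,443 kg). In-quota: 3,443 kg at 7.5%; over-quota: 1,458 kg at 31%.
Pro-rata value split: in-quota = €927,857.32 × 3,443/4,901 = €651,828.76; over-quota = €927,857.32 − €651,828.76 = €276,028.56.
In-quota duty = €651,828.76 × 7.5% = €48,887.16. Over-quota duty = €276,028.56 × 31% = €85,568.85.
Line duty = €48,887.16 + €85,568.85 = €134,456.01.
Line 2 (5625.65.31, Zoreth, 3,436 units, €259,555.44):
Base rate for 5625.65.31 is 13% + €2.27/unit.
The additional-duty order on 5625.65.31 targets Karar, not Zoreth; it does not apply.
Duty = €259,555.44 × 13% + 3,436 × €2.27 = €41,541.93.
Total = €134,456.01 + €41,541.93 = €175,997.94.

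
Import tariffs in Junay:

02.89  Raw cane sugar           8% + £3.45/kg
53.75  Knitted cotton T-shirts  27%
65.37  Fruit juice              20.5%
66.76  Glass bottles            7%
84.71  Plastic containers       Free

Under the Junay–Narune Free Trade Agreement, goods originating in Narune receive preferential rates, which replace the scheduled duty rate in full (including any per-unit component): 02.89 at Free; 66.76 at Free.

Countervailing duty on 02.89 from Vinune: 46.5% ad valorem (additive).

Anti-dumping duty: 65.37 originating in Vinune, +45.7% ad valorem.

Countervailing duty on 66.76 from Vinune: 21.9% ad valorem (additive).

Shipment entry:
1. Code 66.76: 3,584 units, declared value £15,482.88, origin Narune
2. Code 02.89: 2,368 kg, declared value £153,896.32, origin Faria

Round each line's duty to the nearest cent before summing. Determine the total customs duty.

£20,481.31

Line 1 (66.76, Narune, 3,584 units, £15,482.88):
Base rate for 66.76 is 7%.
Origin Narune qualifies under the Junay–Narune agreement and 66.76 is covered: preferential rate Free applies instead.
The additional-duty order on 66.76 targets Vinune, not Narune; it does not apply.
Duty = £15,482.88 × 0% = £0.00.
Line 2 (02.89, Faria, 2,368 kg, £153,896.32):
Base rate for 02.89 is 8% + £3.45/kg.
02.89 has an FTA preferential rate, but origin Faria is not Narune; base rate stands.
The additional-duty order on 02.89 targets Vinune, not Faria; it does not apply.
Duty = £153,896.32 × 8% + 2,368 × £3.45 = £20,481.31.
Total = £0.00 + £20,481.31 = £20,481.31.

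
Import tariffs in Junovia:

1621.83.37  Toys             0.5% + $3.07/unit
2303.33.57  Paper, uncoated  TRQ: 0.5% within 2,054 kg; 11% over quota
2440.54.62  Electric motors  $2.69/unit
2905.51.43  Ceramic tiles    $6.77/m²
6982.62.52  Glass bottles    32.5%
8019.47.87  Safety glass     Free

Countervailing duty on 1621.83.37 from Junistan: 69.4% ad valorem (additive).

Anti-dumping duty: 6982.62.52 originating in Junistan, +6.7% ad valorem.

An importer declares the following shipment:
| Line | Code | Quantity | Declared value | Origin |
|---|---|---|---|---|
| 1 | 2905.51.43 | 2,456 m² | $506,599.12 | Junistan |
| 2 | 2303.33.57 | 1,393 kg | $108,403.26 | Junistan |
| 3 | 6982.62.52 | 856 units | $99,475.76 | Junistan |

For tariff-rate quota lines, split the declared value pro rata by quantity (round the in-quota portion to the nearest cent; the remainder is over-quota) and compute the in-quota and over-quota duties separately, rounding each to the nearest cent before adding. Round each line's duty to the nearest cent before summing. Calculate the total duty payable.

Line 1 (2905.51.43, Junistan, 2,456 m², $506,599.12):
Base rate for 2905.51.43 is $6.77/m².
Duty = 2,456 × $6.77 = $16,627.12.
Line 2 (2303.33.57, Junistan, 1,393 kg, $108,403.26):
Code 2303.33.57 is under a tariff-rate quota (threshold 2,054 kg). Quantity 1,393 kg is within the quota, so the in-quota rate 0.5% applies to the full value.
Duty = $108,403.26 × 0.5% = $542.02.
Line 3 (6982.62.52, Junistan, 856 units, $99,475.76):
Base rate for 6982.62.52 is 32.5%.
Additional duty on 6982.62.52 from Junistan: +6.7%. Applied ad valorem rate: 32.5% + 6.7% = 39.2%.
Duty = $99,475.76 × 39.2% = $38,994.50.
Total = $16,627.12 + $542.02 + $38,994.50 = $56,163.64.

$56,163.64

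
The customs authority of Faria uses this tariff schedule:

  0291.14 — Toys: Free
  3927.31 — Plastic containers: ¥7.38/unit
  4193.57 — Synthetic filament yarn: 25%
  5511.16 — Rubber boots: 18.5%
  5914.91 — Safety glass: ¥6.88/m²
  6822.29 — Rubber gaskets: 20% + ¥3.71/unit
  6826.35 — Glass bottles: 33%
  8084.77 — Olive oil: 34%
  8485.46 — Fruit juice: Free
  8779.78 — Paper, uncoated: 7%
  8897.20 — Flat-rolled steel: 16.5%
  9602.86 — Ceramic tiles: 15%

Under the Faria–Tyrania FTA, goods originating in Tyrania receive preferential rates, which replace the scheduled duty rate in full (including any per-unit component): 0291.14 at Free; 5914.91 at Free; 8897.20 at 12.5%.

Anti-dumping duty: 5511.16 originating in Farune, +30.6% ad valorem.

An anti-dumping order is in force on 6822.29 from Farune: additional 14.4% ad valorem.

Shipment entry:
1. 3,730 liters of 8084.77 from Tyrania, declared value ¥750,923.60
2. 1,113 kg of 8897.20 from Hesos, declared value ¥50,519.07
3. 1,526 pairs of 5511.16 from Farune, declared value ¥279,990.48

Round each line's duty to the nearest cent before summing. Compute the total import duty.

Line 1 (8084.77, Tyrania, 3,730 liters, ¥750,923.60):
Base rate for 8084.77 is 34%.
Origin Tyrania is the FTA partner but 8084.77 is not on the preference list; base rate stands.
Duty = ¥750,923.60 × 34% = ¥255,314.02.
Line 2 (8897.20, Hesos, 1,113 kg, ¥50,519.07):
Base rate for 8897.20 is 16.5%.
8897.20 has an FTA preferential rate, but origin Hesos is not Tyrania; base rate stands.
Duty = ¥50,519.07 × 16.5% = ¥8,335.65.
Line 3 (5511.16, Farune, 1,526 pairs, ¥279,990.48):
Base rate for 5511.16 is 18.5%.
Additional duty on 5511.16 from Farune: +30.6%. Applied ad valorem rate: 18.5% + 30.6% = 49.1%.
Duty = ¥279,990.48 × 49.1% = ¥137,475.33.
Total = ¥255,314.02 + ¥8,335.65 + ¥137,475.33 = ¥401,125.00.

¥401,125.00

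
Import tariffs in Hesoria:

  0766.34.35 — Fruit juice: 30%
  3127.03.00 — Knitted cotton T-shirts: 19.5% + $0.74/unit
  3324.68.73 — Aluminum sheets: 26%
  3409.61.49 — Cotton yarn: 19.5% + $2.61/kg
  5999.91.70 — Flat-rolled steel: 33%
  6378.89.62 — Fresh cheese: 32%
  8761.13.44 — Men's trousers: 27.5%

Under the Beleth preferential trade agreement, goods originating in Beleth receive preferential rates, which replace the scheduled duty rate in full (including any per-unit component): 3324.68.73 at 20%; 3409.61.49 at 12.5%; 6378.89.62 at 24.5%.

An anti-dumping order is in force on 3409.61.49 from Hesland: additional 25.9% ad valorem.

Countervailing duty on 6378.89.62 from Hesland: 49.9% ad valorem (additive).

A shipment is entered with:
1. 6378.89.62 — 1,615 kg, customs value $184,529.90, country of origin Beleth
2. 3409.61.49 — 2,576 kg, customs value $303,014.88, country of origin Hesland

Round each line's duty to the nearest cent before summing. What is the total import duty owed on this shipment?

$189,501.95

Line 1 (6378.89.62, Beleth, 1,615 kg, $184,529.90):
Base rate for 6378.89.62 is 32%.
Origin Beleth qualifies under the Hesoria–Beleth agreement and 6378.89.62 is covered: preferential rate 24.5% applies instead.
The additional-duty order on 6378.89.62 targets Hesland, not Beleth; it does not apply.
Duty = $184,529.90 × 24.5% = $45,209.83.
Line 2 (3409.61.49, Hesland, 2,576 kg, $303,014.88):
Base rate for 3409.61.49 is 19.5% + $2.61/kg.
3409.61.49 has an FTA preferential rate, but origin Hesland is not Beleth; base rate stands.
Additional duty on 3409.61.49 from Hesland: +25.9%. Applied ad valorem rate: 19.5% + 25.9% = 45.4%.
Duty = $303,014.88 × 45.4% + 2,576 × $2.61 = $144,292.12.
Total = $45,209.83 + $144,292.12 = $189,501.95.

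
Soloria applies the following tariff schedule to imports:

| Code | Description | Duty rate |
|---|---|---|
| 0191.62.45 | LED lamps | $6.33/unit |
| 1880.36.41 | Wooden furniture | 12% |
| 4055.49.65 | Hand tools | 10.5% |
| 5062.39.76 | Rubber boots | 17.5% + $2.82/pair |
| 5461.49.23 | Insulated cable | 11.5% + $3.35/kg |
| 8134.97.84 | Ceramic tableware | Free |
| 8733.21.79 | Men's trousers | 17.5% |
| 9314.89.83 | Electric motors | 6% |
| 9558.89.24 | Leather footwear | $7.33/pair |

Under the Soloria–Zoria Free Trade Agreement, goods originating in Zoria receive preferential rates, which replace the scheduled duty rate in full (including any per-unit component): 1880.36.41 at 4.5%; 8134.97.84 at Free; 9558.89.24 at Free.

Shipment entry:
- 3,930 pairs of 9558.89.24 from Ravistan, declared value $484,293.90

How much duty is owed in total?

Line 1 (9558.89.24, Ravistan, 3,930 pairs, $484,293.90):
Base rate for 9558.89.24 is $7.33/pair.
9558.89.24 has an FTA preferential rate, but origin Ravistan is not Zoria; base rate stands.
Duty = 3,930 × $7.33 = $28,806.90.

$28,806.90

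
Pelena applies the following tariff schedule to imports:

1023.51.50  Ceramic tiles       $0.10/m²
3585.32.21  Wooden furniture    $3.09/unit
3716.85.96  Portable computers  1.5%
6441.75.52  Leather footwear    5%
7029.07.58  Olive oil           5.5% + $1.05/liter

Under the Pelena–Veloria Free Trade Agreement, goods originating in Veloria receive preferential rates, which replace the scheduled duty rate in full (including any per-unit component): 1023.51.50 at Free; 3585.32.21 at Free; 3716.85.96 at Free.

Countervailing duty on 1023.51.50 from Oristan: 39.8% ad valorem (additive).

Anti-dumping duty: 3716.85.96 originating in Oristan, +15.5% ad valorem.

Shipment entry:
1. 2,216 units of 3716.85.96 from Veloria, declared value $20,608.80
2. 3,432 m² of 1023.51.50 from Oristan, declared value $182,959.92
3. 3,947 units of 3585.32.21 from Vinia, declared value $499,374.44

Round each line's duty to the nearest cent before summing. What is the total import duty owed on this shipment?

$85,357.48

Line 1 (3716.85.96, Veloria, 2,216 units, $20,608.80):
Base rate for 3716.85.96 is 1.5%.
Origin Veloria qualifies under the Pelena–Veloria agreement and 3716.85.96 is covered: preferential rate Free applies instead.
The additional-duty order on 3716.85.96 targets Oristan, not Veloria; it does not apply.
Duty = $20,608.80 × 0% = $0.00.
Line 2 (1023.51.50, Oristan, 3,432 m², $182,959.92):
Base rate for 1023.51.50 is $0.10/m².
1023.51.50 has an FTA preferential rate, but origin Oristan is not Veloria; base rate stands.
Additional duty on 1023.51.50 from Oristan: +39.8% ad valorem. Applied ad valorem rate = 39.8%.
Duty = $182,959.92 × 39.8% + 3,432 × $0.10 = $73,161.25.
Line 3 (3585.32.21, Vinia, 3,947 units, $499,374.44):
Base rate for 3585.32.21 is $3.09/unit.
3585.32.21 has an FTA preferential rate, but origin Vinia is not Veloria; base rate stands.
Duty = 3,947 × $3.09 = $12,196.23.
Total = $0.00 + $73,161.25 + $12,196.23 = $85,357.48.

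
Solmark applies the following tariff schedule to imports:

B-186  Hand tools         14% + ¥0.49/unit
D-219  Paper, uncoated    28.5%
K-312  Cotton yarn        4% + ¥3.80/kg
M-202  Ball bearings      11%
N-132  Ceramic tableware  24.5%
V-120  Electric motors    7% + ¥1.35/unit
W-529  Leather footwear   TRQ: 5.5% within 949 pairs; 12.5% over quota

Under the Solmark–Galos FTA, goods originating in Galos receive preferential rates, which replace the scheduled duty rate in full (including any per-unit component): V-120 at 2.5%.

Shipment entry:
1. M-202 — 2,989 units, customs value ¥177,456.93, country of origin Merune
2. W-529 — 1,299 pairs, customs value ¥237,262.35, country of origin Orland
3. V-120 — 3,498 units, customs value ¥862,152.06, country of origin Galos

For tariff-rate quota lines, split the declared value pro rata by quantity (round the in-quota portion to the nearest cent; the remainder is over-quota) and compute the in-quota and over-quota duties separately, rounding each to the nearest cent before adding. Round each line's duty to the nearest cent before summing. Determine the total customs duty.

Line 1 (M-202, Merune, 2,989 units, ¥177,456.93):
Base rate for M-202 is 11%.
Duty = ¥177,456.93 × 11% = ¥19,520.26.
Line 2 (W-529, Orland, 1,299 pairs, ¥237,262.35):
Code W-529 is under a tariff-rate quota (threshold 949 pairs). In-quota: 949 pairs at 5.5%; over-quota: 350 pairs at 12.5%.
Pro-rata value split: in-quota = ¥237,262.35 × 949/1,299 = ¥173,334.85; over-quota = ¥237,262.35 − ¥173,334.85 = ¥63,927.50.
In-quota duty = ¥173,334.85 × 5.5% = ¥9,533.42. Over-quota duty = ¥63,927.50 × 12.5% = ¥7,990.94.
Line duty = ¥9,533.42 + ¥7,990.94 = ¥17,524.36.
Line 3 (V-120, Galos, 3,498 units, ¥862,152.06):
Base rate for V-120 is 7% + ¥1.35/unit.
Origin Galos qualifies under the Solmark–Galos agreement and V-120 is covered: preferential rate 2.5% applies instead.
Duty = ¥862,152.06 × 2.5% = ¥21,553.80.
Total = ¥19,520.26 + ¥17,524.36 + ¥21,553.80 = ¥58,598.42.

¥58,598.42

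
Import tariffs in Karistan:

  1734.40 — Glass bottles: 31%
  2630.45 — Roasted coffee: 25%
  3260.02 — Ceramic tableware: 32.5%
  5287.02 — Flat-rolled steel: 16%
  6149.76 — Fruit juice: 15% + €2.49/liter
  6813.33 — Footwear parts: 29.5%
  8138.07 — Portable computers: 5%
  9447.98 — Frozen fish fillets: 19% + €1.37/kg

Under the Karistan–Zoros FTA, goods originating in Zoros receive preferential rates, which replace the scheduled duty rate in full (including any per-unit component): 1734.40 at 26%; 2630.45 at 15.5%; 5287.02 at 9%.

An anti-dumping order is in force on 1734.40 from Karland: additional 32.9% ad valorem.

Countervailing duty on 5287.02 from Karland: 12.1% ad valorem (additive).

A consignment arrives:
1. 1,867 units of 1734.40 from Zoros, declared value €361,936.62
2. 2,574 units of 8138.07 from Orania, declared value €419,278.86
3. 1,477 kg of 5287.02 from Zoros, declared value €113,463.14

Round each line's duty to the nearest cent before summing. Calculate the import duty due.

Line 1 (1734.40, Zoros, 1,867 units, €361,936.62):
Base rate for 1734.40 is 31%.
Origin Zoros qualifies under the Karistan–Zoros agreement and 1734.40 is covered: preferential rate 26% applies instead.
The additional-duty order on 1734.40 targets Karland, not Zoros; it does not apply.
Duty = €361,936.62 × 26% = €94,103.52.
Line 2 (8138.07, Orania, 2,574 units, €419,278.86):
Base rate for 8138.07 is 5%.
Duty = €419,278.86 × 5% = €20,963.94.
Line 3 (5287.02, Zoros, 1,477 kg, €113,463.14):
Base rate for 5287.02 is 16%.
Origin Zoros qualifies under the Karistan–Zoros agreement and 5287.02 is covered: preferential rate 9% applies instead.
The additional-duty order on 5287.02 targets Karland, not Zoros; it does not apply.
Duty = €113,463.14 × 9% = €10,211.68.
Total = €94,103.52 + €20,963.94 + €10,211.68 = €125,279.14.

€125,279.14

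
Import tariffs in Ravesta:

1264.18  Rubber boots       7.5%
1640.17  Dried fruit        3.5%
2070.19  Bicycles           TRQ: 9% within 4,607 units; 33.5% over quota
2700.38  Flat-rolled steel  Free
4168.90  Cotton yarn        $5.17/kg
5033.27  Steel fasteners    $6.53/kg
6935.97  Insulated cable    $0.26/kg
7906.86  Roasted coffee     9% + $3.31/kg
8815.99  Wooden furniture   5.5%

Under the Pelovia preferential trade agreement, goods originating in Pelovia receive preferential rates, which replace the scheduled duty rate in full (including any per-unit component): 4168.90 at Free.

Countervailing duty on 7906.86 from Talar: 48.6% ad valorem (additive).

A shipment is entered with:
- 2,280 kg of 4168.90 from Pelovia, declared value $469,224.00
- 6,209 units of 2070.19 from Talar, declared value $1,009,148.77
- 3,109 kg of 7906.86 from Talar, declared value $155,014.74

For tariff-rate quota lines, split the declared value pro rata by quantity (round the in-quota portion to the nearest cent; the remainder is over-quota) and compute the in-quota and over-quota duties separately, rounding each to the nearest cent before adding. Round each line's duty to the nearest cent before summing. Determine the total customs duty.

$254,194.07

Line 1 (4168.90, Pelovia, 2,280 kg, $469,224.00):
Base rate for 4168.90 is $5.17/kg.
Origin Pelovia qualifies under the Ravesta–Pelovia agreement and 4168.90 is covered: preferential rate Free applies instead.
Duty = $469,224.00 × 0% = $0.00.
Line 2 (2070.19, Talar, 6,209 units, $1,009,148.77):
Code 2070.19 is under a tariff-rate quota (threshold 4,607 units). In-quota: 4,607 units at 9%; over-quota: 1,602 units at 33.5%.
Pro-rata value split: in-quota = $1,009,148.77 × 4,607/6,209 = $748,775.71; over-quota = $1,009,148.77 − $748,775.71 = $260,373.06.
In-quota duty = $748,775.71 × 9% = $67,389.81. Over-quota duty = $260,373.06 × 33.5% = $87,224.98.
Line duty = $67,389.81 + $87,224.98 = $154,614.79.
Line 3 (7906.86, Talar, 3,109 kg, $155,014.74):
Base rate for 7906.86 is 9% + $3.31/kg.
Additional duty on 7906.86 from Talar: +48.6%. Applied ad valorem rate: 9% + 48.6% = 57.6%.
Duty = $155,014.74 × 57.6% + 3,109 × $3.31 = $99,579.28.
Total = $0.00 + $154,614.79 + $99,579.28 = $254,194.07.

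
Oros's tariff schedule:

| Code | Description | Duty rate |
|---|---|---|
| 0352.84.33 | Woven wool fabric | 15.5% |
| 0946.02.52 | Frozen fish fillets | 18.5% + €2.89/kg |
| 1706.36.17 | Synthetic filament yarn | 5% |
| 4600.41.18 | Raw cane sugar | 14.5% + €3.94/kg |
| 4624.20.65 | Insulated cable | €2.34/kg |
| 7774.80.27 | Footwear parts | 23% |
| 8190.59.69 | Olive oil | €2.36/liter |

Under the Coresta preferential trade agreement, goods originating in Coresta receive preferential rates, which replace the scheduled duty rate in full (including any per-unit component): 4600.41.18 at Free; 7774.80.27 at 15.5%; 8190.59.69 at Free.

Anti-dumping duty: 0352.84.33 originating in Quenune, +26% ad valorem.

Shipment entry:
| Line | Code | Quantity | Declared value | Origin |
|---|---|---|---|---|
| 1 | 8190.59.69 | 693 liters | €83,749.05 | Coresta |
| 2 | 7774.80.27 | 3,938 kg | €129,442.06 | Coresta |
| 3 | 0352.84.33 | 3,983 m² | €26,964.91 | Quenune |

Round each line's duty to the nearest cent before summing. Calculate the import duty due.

Line 1 (8190.59.69, Coresta, 693 liters, €83,749.05):
Base rate for 8190.59.69 is €2.36/liter.
Origin Coresta qualifies under the Oros–Coresta agreement and 8190.59.69 is covered: preferential rate Free applies instead.
Duty = €83,749.05 × 0% = €0.00.
Line 2 (7774.80.27, Coresta, 3,938 kg, €129,442.06):
Base rate for 7774.80.27 is 23%.
Origin Coresta qualifies under the Oros–Coresta agreement and 7774.80.27 is covered: preferential rate 15.5% applies instead.
Duty = €129,442.06 × 15.5% = €20,063.52.
Line 3 (0352.84.33, Quenune, 3,983 m², €26,964.91):
Base rate for 0352.84.33 is 15.5%.
Additional duty on 0352.84.33 from Quenune: +26%. Applied ad valorem rate: 15.5% + 26% = 41.5%.
Duty = €26,964.91 × 41.5% = €11,190.44.
Total = €0.00 + €20,063.52 + €11,190.44 = €31,253.96.

€31,253.96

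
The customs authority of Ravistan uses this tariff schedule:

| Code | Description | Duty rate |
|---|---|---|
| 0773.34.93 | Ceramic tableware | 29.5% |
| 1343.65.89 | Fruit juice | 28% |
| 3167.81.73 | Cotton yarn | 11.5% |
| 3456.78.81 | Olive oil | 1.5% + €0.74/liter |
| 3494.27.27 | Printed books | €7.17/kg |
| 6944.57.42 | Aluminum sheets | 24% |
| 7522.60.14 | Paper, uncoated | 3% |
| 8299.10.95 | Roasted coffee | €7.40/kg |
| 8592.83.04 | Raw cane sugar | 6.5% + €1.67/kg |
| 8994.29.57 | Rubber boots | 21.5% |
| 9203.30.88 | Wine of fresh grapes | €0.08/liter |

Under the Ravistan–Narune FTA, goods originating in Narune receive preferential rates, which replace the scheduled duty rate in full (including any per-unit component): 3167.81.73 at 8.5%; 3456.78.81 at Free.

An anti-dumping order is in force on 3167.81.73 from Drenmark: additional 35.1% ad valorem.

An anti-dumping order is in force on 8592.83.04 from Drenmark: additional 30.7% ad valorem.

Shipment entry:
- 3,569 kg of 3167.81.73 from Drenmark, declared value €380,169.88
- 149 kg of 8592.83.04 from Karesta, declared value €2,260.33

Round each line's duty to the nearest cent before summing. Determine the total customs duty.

€177,554.91

Line 1 (3167.81.73, Drenmark, 3,569 kg, €380,169.88):
Base rate for 3167.81.73 is 11.5%.
3167.81.73 has an FTA preferential rate, but origin Drenmark is not Narune; base rate stands.
Additional duty on 3167.81.73 from Drenmark: +35.1%. Applied ad valorem rate: 11.5% + 35.1% = 46.6%.
Duty = €380,169.88 × 46.6% = €177,159.16.
Line 2 (8592.83.04, Karesta, 149 kg, €2,260.33):
Base rate for 8592.83.04 is 6.5% + €1.67/kg.
The additional-duty order on 8592.83.04 targets Drenmark, not Karesta; it does not apply.
Duty = €2,260.33 × 6.5% + 149 × €1.67 = €395.75.
Total = €177,159.16 + €395.75 = €177,554.91.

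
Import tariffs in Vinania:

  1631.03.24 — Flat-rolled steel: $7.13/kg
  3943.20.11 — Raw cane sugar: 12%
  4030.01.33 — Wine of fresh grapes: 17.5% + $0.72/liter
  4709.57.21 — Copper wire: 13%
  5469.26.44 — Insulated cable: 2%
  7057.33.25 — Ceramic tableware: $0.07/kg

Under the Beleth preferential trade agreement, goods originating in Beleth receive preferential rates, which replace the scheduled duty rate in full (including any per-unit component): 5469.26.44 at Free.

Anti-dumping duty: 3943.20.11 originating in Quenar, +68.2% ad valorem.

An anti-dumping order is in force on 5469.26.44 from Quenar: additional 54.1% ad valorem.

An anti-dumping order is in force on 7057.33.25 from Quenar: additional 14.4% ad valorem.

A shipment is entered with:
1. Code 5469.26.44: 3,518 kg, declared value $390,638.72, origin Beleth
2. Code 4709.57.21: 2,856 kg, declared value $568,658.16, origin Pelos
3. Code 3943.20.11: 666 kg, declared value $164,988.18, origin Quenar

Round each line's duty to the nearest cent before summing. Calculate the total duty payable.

Line 1 (5469.26.44, Beleth, 3,518 kg, $390,638.72):
Base rate for 5469.26.44 is 2%.
Origin Beleth qualifies under the Vinania–Beleth agreement and 5469.26.44 is covered: preferential rate Free applies instead.
The additional-duty order on 5469.26.44 targets Quenar, not Beleth; it does not apply.
Duty = $390,638.72 × 0% = $0.00.
Line 2 (4709.57.21, Pelos, 2,856 kg, $568,658.16):
Base rate for 4709.57.21 is 13%.
Duty = $568,658.16 × 13% = $73,925.56.
Line 3 (3943.20.11, Quenar, 666 kg, $164,988.18):
Base rate for 3943.20.11 is 12%.
Additional duty on 3943.20.11 from Quenar: +68.2%. Applied ad valorem rate: 12% + 68.2% = 80.2%.
Duty = $164,988.18 × 80.2% = $132,320.52.
Total = $0.00 + $73,925.56 + $132,320.52 = $206,246.08.

$206,246.08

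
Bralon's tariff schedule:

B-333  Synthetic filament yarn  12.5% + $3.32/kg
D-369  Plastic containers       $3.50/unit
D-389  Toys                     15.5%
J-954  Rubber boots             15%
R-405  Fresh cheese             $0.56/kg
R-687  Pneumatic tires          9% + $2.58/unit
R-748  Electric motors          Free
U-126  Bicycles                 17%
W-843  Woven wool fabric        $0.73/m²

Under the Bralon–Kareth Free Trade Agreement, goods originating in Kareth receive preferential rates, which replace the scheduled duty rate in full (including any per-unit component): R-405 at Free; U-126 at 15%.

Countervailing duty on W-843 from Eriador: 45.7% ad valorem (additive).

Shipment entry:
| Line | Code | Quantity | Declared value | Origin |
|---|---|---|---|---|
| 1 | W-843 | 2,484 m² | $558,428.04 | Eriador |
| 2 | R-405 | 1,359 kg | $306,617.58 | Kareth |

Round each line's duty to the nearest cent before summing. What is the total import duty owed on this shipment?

Line 1 (W-843, Eriador, 2,484 m², $558,428.04):
Base rate for W-843 is $0.73/m².
Additional duty on W-843 from Eriador: +45.7% ad valorem. Applied ad valorem rate = 45.7%.
Duty = $558,428.04 × 45.7% + 2,484 × $0.73 = $257,014.93.
Line 2 (R-405, Kareth, 1,359 kg, $306,617.58):
Base rate for R-405 is $0.56/kg.
Origin Kareth qualifies under the Bralon–Kareth agreement and R-405 is covered: preferential rate Free applies instead.
Duty = $306,617.58 × 0% = $0.00.
Total = $257,014.93 + $0.00 = $257,014.93.

$257,014.93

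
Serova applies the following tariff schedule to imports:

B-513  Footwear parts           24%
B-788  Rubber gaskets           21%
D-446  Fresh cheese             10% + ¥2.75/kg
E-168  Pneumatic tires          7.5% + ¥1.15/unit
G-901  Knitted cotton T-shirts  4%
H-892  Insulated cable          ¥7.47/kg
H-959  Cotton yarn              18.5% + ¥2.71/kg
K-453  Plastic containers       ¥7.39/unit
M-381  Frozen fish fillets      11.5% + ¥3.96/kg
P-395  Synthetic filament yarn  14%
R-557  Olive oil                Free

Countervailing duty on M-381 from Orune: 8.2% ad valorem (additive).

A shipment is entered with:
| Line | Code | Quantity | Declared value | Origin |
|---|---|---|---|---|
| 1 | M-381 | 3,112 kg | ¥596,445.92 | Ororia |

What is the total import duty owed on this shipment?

Line 1 (M-381, Ororia, 3,112 kg, ¥596,445.92):
Base rate for M-381 is 11.5% + ¥3.96/kg.
The additional-duty order on M-381 targets Orune, not Ororia; it does not apply.
Duty = ¥596,445.92 × 11.5% + 3,112 × ¥3.96 = ¥80,914.80.

¥80,914.80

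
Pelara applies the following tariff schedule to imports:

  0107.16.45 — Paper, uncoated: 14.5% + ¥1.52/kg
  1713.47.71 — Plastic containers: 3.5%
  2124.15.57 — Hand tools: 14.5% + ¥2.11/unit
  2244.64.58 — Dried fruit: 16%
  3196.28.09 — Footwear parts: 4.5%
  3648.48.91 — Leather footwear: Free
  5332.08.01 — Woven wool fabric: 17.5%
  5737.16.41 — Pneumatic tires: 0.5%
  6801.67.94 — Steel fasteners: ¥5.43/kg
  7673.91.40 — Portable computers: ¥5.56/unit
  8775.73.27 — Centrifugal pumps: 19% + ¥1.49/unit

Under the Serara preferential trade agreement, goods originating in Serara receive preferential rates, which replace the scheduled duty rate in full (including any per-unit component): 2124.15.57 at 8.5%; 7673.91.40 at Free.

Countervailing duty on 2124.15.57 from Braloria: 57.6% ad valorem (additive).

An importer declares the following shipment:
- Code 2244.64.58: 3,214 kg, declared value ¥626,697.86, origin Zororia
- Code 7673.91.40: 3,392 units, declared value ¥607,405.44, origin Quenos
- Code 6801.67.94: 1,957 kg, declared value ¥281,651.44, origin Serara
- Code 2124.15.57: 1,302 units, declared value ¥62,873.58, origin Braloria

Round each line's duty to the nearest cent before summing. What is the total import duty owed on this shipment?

¥177,836.76

Line 1 (2244.64.58, Zororia, 3,214 kg, ¥626,697.86):
Base rate for 2244.64.58 is 16%.
Duty = ¥626,697.86 × 16% = ¥100,271.66.
Line 2 (7673.91.40, Quenos, 3,392 units, ¥607,405.44):
Base rate for 7673.91.40 is ¥5.56/unit.
7673.91.40 has an FTA preferential rate, but origin Quenos is not Serara; base rate stands.
Duty = 3,392 × ¥5.56 = ¥18,859.52.
Line 3 (6801.67.94, Serara, 1,957 kg, ¥281,651.44):
Base rate for 6801.67.94 is ¥5.43/kg.
Origin Serara is the FTA partner but 6801.67.94 is not on the preference list; base rate stands.
Duty = 1,957 × ¥5.43 = ¥10,626.51.
Line 4 (2124.15.57, Braloria, 1,302 units, ¥62,873.58):
Base rate for 2124.15.57 is 14.5% + ¥2.11/unit.
2124.15.57 has an FTA preferential rate, but origin Braloria is not Serara; base rate stands.
Additional duty on 2124.15.57 from Braloria: +57.6%. Applied ad valorem rate: 14.5% + 57.6% = 72.1%.
Duty = ¥62,873.58 × 72.1% + 1,302 × ¥2.11 = ¥48,079.07.
Total = ¥100,271.66 + ¥18,859.52 + ¥10,626.51 + ¥48,079.07 = ¥177,836.76.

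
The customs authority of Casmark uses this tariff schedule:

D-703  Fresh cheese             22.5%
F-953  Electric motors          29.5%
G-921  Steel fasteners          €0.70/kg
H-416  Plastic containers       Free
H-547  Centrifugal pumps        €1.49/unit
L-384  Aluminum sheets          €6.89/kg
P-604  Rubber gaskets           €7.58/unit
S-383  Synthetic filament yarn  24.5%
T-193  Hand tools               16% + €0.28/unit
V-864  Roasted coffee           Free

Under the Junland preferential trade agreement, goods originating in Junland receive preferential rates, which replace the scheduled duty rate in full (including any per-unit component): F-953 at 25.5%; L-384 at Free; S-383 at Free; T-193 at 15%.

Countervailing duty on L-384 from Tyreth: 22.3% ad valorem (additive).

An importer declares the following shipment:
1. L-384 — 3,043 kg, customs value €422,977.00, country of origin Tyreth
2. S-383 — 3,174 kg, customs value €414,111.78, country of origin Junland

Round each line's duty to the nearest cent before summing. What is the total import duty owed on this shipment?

Line 1 (L-384, Tyreth, 3,043 kg, €422,977.00):
Base rate for L-384 is €6.89/kg.
L-384 has an FTA preferential rate, but origin Tyreth is not Junland; base rate stands.
Additional duty on L-384 from Tyreth: +22.3% ad valorem. Applied ad valorem rate = 22.3%.
Duty = €422,977.00 × 22.3% + 3,043 × €6.89 = €115,290.14.
Line 2 (S-383, Junland, 3,174 kg, €414,111.78):
Base rate for S-383 is 24.5%.
Origin Junland qualifies under the Casmark–Junland agreement and S-383 is covered: preferential rate Free applies instead.
Duty = €414,111.78 × 0% = €0.00.
Total = €115,290.14 + €0.00 = €115,290.14.

€115,290.14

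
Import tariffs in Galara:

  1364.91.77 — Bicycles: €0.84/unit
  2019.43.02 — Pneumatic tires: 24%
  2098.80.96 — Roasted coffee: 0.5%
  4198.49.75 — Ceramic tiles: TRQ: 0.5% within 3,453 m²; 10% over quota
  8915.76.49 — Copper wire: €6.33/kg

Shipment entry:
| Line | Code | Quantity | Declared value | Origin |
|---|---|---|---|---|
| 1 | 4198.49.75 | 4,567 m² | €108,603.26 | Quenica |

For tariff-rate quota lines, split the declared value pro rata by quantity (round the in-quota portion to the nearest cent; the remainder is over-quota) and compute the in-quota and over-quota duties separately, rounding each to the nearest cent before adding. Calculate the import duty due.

Line 1 (4198.49.75, Quenica, 4,567 m², €108,603.26):
Code 4198.49.75 is under a tariff-rate quota (threshold 3,453 m²). In-quota: 3,453 m² at 0.5%; over-quota: 1,114 m² at 10%.
Pro-rata value split: in-quota = €108,603.26 × 3,453/4,567 = €82,112.34; over-quota = €108,603.26 − €82,112.34 = €26,490.92.
In-quota duty = €82,112.34 × 0.5% = €410.56. Over-quota duty = €26,490.92 × 10% = €2,649.09.
Line duty = €410.56 + €2,649.09 = €3,059.65.

€3,059.65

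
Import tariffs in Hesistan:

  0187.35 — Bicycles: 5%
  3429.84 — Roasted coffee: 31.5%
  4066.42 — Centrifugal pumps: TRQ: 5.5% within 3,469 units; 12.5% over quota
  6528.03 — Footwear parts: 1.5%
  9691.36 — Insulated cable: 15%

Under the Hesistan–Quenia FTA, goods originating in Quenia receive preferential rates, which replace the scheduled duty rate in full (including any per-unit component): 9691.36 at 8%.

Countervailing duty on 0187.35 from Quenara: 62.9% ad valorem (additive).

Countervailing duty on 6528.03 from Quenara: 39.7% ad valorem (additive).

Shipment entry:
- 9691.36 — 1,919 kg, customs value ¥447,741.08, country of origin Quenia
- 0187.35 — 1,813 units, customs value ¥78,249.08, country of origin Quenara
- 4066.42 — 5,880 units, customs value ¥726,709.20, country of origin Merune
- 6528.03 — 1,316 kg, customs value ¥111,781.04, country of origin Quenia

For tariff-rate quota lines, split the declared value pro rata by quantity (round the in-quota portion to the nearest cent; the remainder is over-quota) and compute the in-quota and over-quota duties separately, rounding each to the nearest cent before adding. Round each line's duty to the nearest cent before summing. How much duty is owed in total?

Line 1 (9691.36, Quenia, 1,919 kg, ¥447,741.08):
Base rate for 9691.36 is 15%.
Origin Quenia qualifies under the Hesistan–Quenia agreement and 9691.36 is covered: preferential rate 8% applies instead.
Duty = ¥447,741.08 × 8% = ¥35,819.29.
Line 2 (0187.35, Quenara, 1,813 units, ¥78,249.08):
Base rate for 0187.35 is 5%.
Additional duty on 0187.35 from Quenara: +62.9%. Applied ad valorem rate: 5% + 62.9% = 67.9%.
Duty = ¥78,249.08 × 67.9% = ¥53,131.13.
Line 3 (4066.42, Merune, 5,880 units, ¥726,709.20):
Code 4066.42 is under a tariff-rate quota (threshold 3,469 units). In-quota: 3,469 units at 5.5%; over-quota: 2,411 units at 12.5%.
Pro-rata value split: in-quota = ¥726,709.20 × 3,469/5,880 = ¥428,733.71; over-quota = ¥726,709.20 − ¥428,733.71 = ¥297,975.49.
In-quota duty = ¥428,733.71 × 5.5% = ¥23,580.35. Over-quota duty = ¥297,975.49 × 12.5% = ¥37,246.94.
Line duty = ¥23,580.35 + ¥37,246.94 = ¥60,827.29.
Line 4 (6528.03, Quenia, 1,316 kg, ¥111,781.04):
Base rate for 6528.03 is 1.5%.
Origin Quenia is the FTA partner but 6528.03 is not on the preference list; base rate stands.
The additional-duty order on 6528.03 targets Quenara, not Quenia; it does not apply.
Duty = ¥111,781.04 × 1.5% = ¥1,676.72.
Total = ¥35,819.29 + ¥53,131.13 + ¥60,827.29 + ¥1,676.72 = ¥151,454.43.

¥151,454.43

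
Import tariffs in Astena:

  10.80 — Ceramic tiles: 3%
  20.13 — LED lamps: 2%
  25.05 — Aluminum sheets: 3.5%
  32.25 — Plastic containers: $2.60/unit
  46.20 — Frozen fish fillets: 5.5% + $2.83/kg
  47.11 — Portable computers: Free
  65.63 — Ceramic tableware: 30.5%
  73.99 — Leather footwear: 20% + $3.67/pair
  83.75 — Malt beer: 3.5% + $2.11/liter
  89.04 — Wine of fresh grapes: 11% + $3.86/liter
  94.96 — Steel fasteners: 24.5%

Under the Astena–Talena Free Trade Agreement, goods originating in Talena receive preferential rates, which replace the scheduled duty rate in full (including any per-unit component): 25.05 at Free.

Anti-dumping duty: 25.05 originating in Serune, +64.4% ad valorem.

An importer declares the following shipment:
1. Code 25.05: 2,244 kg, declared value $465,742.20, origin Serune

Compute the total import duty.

$316,238.95

Line 1 (25.05, Serune, 2,244 kg, $465,742.20):
Base rate for 25.05 is 3.5%.
25.05 has an FTA preferential rate, but origin Serune is not Talena; base rate stands.
Additional duty on 25.05 from Serune: +64.4%. Applied ad valorem rate: 3.5% + 64.4% = 67.9%.
Duty = $465,742.20 × 67.9% = $316,238.95.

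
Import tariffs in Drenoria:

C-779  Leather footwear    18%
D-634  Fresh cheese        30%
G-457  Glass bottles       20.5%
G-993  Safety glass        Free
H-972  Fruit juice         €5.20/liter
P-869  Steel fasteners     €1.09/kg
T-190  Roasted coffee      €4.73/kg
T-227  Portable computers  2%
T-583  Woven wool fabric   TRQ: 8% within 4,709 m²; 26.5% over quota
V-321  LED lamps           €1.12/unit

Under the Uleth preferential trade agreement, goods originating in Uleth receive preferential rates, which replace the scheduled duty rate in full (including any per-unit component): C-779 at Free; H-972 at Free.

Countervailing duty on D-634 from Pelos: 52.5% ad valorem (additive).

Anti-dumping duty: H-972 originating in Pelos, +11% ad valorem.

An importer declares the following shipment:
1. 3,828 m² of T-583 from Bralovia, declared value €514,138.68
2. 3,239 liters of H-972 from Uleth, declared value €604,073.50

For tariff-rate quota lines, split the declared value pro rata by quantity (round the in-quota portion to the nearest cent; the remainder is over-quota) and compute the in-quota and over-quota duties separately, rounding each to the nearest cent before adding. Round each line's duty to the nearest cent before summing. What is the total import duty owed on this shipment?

€41,131.09

Line 1 (T-583, Bralovia, 3,828 m², €514,138.68):
Code T-583 is under a tariff-rate quota (threshold 4,709 m²). Quantity 3,828 m² is within the quota, so the in-quota rate 8% applies to the full value.
Duty = €514,138.68 × 8% = €41,131.09.
Line 2 (H-972, Uleth, 3,239 liters, €604,073.50):
Base rate for H-972 is €5.20/liter.
Origin Uleth qualifies under the Drenoria–Uleth agreement and H-972 is covered: preferential rate Free applies instead.
The additional-duty order on H-972 targets Pelos, not Uleth; it does not apply.
Duty = €604,073.50 × 0% = €0.00.
Total = €41,131.09 + €0.00 = €41,131.09.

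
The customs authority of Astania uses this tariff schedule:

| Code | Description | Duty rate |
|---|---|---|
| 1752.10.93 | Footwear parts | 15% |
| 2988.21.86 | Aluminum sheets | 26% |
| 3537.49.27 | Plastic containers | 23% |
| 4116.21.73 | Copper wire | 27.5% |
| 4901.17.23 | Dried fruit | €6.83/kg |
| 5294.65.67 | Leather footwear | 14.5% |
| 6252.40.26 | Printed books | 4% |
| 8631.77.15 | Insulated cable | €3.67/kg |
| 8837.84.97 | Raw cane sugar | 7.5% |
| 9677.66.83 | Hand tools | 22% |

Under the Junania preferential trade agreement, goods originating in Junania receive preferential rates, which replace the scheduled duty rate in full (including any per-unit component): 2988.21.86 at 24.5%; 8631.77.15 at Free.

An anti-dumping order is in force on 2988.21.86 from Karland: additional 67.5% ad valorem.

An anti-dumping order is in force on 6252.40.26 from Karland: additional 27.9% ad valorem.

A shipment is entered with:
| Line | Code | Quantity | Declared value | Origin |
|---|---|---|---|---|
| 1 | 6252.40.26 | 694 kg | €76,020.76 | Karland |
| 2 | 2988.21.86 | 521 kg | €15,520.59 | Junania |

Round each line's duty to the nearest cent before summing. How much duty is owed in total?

Line 1 (6252.40.26, Karland, 694 kg, €76,020.76):
Base rate for 6252.40.26 is 4%.
Additional duty on 6252.40.26 from Karland: +27.9%. Applied ad valorem rate: 4% + 27.9% = 31.9%.
Duty = €76,020.76 × 31.9% = €24,250.62.
Line 2 (2988.21.86, Junania, 521 kg, €15,520.59):
Base rate for 2988.21.86 is 26%.
Origin Junania qualifies under the Astania–Junania agreement and 2988.21.86 is covered: preferential rate 24.5% applies instead.
The additional-duty order on 2988.21.86 targets Karland, not Junania; it does not apply.
Duty = €15,520.59 × 24.5% = €3,802.54.
Total = €24,250.62 + €3,802.54 = €28,053.16.

€28,053.16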